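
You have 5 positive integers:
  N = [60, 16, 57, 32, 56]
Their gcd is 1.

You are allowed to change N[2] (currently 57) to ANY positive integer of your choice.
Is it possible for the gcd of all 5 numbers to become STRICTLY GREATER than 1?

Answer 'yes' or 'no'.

Current gcd = 1
gcd of all OTHER numbers (without N[2]=57): gcd([60, 16, 32, 56]) = 4
The new gcd after any change is gcd(4, new_value).
This can be at most 4.
Since 4 > old gcd 1, the gcd CAN increase (e.g., set N[2] = 4).

Answer: yes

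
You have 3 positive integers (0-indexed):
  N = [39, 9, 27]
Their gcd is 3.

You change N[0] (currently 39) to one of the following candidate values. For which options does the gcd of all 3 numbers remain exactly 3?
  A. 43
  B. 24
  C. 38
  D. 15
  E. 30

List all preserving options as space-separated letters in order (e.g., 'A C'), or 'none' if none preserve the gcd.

Old gcd = 3; gcd of others (without N[0]) = 9
New gcd for candidate v: gcd(9, v). Preserves old gcd iff gcd(9, v) = 3.
  Option A: v=43, gcd(9,43)=1 -> changes
  Option B: v=24, gcd(9,24)=3 -> preserves
  Option C: v=38, gcd(9,38)=1 -> changes
  Option D: v=15, gcd(9,15)=3 -> preserves
  Option E: v=30, gcd(9,30)=3 -> preserves

Answer: B D E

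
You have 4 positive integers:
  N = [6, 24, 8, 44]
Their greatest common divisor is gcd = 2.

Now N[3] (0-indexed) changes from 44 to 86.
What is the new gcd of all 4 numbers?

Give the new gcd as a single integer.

Numbers: [6, 24, 8, 44], gcd = 2
Change: index 3, 44 -> 86
gcd of the OTHER numbers (without index 3): gcd([6, 24, 8]) = 2
New gcd = gcd(g_others, new_val) = gcd(2, 86) = 2

Answer: 2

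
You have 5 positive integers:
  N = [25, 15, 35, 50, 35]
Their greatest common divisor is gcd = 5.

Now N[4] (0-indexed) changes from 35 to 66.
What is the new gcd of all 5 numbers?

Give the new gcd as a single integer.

Numbers: [25, 15, 35, 50, 35], gcd = 5
Change: index 4, 35 -> 66
gcd of the OTHER numbers (without index 4): gcd([25, 15, 35, 50]) = 5
New gcd = gcd(g_others, new_val) = gcd(5, 66) = 1

Answer: 1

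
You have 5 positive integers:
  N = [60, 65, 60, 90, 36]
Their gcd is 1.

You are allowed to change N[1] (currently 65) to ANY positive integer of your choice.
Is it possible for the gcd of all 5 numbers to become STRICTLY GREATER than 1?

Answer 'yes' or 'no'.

Current gcd = 1
gcd of all OTHER numbers (without N[1]=65): gcd([60, 60, 90, 36]) = 6
The new gcd after any change is gcd(6, new_value).
This can be at most 6.
Since 6 > old gcd 1, the gcd CAN increase (e.g., set N[1] = 6).

Answer: yes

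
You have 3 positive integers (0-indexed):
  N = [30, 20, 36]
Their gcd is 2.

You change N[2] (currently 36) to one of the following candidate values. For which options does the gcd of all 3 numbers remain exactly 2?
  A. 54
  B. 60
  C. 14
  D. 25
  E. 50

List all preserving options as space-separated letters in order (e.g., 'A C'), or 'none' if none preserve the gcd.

Old gcd = 2; gcd of others (without N[2]) = 10
New gcd for candidate v: gcd(10, v). Preserves old gcd iff gcd(10, v) = 2.
  Option A: v=54, gcd(10,54)=2 -> preserves
  Option B: v=60, gcd(10,60)=10 -> changes
  Option C: v=14, gcd(10,14)=2 -> preserves
  Option D: v=25, gcd(10,25)=5 -> changes
  Option E: v=50, gcd(10,50)=10 -> changes

Answer: A C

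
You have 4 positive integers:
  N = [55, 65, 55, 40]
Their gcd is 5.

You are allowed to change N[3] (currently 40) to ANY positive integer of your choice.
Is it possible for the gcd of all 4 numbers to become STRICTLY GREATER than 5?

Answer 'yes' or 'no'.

Answer: no

Derivation:
Current gcd = 5
gcd of all OTHER numbers (without N[3]=40): gcd([55, 65, 55]) = 5
The new gcd after any change is gcd(5, new_value).
This can be at most 5.
Since 5 = old gcd 5, the gcd can only stay the same or decrease.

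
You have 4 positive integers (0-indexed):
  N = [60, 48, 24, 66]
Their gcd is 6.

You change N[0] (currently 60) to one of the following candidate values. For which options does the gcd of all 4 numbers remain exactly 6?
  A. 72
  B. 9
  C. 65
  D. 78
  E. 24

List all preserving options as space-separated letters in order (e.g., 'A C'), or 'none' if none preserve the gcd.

Answer: A D E

Derivation:
Old gcd = 6; gcd of others (without N[0]) = 6
New gcd for candidate v: gcd(6, v). Preserves old gcd iff gcd(6, v) = 6.
  Option A: v=72, gcd(6,72)=6 -> preserves
  Option B: v=9, gcd(6,9)=3 -> changes
  Option C: v=65, gcd(6,65)=1 -> changes
  Option D: v=78, gcd(6,78)=6 -> preserves
  Option E: v=24, gcd(6,24)=6 -> preserves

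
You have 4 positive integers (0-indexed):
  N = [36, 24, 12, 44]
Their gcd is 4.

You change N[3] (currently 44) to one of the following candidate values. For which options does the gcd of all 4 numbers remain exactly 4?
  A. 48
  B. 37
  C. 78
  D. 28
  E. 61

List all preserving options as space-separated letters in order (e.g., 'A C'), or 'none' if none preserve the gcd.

Answer: D

Derivation:
Old gcd = 4; gcd of others (without N[3]) = 12
New gcd for candidate v: gcd(12, v). Preserves old gcd iff gcd(12, v) = 4.
  Option A: v=48, gcd(12,48)=12 -> changes
  Option B: v=37, gcd(12,37)=1 -> changes
  Option C: v=78, gcd(12,78)=6 -> changes
  Option D: v=28, gcd(12,28)=4 -> preserves
  Option E: v=61, gcd(12,61)=1 -> changes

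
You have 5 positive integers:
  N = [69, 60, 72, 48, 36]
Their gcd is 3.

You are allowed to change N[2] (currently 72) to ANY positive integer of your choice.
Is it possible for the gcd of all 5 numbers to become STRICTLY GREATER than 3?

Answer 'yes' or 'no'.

Answer: no

Derivation:
Current gcd = 3
gcd of all OTHER numbers (without N[2]=72): gcd([69, 60, 48, 36]) = 3
The new gcd after any change is gcd(3, new_value).
This can be at most 3.
Since 3 = old gcd 3, the gcd can only stay the same or decrease.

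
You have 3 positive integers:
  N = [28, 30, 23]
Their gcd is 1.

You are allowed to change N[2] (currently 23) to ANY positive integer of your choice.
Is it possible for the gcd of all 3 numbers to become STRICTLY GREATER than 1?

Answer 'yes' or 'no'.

Current gcd = 1
gcd of all OTHER numbers (without N[2]=23): gcd([28, 30]) = 2
The new gcd after any change is gcd(2, new_value).
This can be at most 2.
Since 2 > old gcd 1, the gcd CAN increase (e.g., set N[2] = 2).

Answer: yes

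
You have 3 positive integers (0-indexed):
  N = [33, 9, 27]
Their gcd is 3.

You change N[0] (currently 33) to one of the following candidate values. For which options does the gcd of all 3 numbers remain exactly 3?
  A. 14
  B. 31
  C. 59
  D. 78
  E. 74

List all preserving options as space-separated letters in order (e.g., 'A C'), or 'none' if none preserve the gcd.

Answer: D

Derivation:
Old gcd = 3; gcd of others (without N[0]) = 9
New gcd for candidate v: gcd(9, v). Preserves old gcd iff gcd(9, v) = 3.
  Option A: v=14, gcd(9,14)=1 -> changes
  Option B: v=31, gcd(9,31)=1 -> changes
  Option C: v=59, gcd(9,59)=1 -> changes
  Option D: v=78, gcd(9,78)=3 -> preserves
  Option E: v=74, gcd(9,74)=1 -> changes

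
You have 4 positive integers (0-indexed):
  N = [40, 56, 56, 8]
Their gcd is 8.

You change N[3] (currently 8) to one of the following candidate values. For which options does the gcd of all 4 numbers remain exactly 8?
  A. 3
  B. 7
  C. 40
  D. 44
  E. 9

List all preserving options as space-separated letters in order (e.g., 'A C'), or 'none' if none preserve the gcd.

Answer: C

Derivation:
Old gcd = 8; gcd of others (without N[3]) = 8
New gcd for candidate v: gcd(8, v). Preserves old gcd iff gcd(8, v) = 8.
  Option A: v=3, gcd(8,3)=1 -> changes
  Option B: v=7, gcd(8,7)=1 -> changes
  Option C: v=40, gcd(8,40)=8 -> preserves
  Option D: v=44, gcd(8,44)=4 -> changes
  Option E: v=9, gcd(8,9)=1 -> changes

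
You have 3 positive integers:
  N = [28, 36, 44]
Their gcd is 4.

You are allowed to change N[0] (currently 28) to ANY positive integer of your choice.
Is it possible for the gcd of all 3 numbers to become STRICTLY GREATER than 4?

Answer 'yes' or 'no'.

Answer: no

Derivation:
Current gcd = 4
gcd of all OTHER numbers (without N[0]=28): gcd([36, 44]) = 4
The new gcd after any change is gcd(4, new_value).
This can be at most 4.
Since 4 = old gcd 4, the gcd can only stay the same or decrease.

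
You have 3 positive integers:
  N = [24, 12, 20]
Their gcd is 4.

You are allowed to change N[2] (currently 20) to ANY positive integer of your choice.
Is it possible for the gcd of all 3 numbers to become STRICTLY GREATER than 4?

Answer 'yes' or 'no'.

Current gcd = 4
gcd of all OTHER numbers (without N[2]=20): gcd([24, 12]) = 12
The new gcd after any change is gcd(12, new_value).
This can be at most 12.
Since 12 > old gcd 4, the gcd CAN increase (e.g., set N[2] = 12).

Answer: yes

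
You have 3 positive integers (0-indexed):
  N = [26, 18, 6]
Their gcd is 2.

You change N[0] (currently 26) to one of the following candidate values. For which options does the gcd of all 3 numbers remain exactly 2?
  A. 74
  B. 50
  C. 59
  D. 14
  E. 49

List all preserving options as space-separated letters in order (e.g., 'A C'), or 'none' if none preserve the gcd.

Answer: A B D

Derivation:
Old gcd = 2; gcd of others (without N[0]) = 6
New gcd for candidate v: gcd(6, v). Preserves old gcd iff gcd(6, v) = 2.
  Option A: v=74, gcd(6,74)=2 -> preserves
  Option B: v=50, gcd(6,50)=2 -> preserves
  Option C: v=59, gcd(6,59)=1 -> changes
  Option D: v=14, gcd(6,14)=2 -> preserves
  Option E: v=49, gcd(6,49)=1 -> changes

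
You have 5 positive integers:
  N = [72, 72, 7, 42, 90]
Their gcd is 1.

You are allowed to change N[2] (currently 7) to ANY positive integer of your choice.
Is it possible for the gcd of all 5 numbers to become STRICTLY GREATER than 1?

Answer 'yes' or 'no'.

Current gcd = 1
gcd of all OTHER numbers (without N[2]=7): gcd([72, 72, 42, 90]) = 6
The new gcd after any change is gcd(6, new_value).
This can be at most 6.
Since 6 > old gcd 1, the gcd CAN increase (e.g., set N[2] = 6).

Answer: yes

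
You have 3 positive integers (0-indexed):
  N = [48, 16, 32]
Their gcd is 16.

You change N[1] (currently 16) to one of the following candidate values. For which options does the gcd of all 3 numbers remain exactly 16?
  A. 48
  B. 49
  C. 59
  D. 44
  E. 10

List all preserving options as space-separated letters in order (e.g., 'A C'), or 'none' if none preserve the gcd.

Answer: A

Derivation:
Old gcd = 16; gcd of others (without N[1]) = 16
New gcd for candidate v: gcd(16, v). Preserves old gcd iff gcd(16, v) = 16.
  Option A: v=48, gcd(16,48)=16 -> preserves
  Option B: v=49, gcd(16,49)=1 -> changes
  Option C: v=59, gcd(16,59)=1 -> changes
  Option D: v=44, gcd(16,44)=4 -> changes
  Option E: v=10, gcd(16,10)=2 -> changes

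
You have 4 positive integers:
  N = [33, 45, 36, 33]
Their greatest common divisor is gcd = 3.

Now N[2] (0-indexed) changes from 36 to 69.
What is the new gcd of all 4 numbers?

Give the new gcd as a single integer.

Numbers: [33, 45, 36, 33], gcd = 3
Change: index 2, 36 -> 69
gcd of the OTHER numbers (without index 2): gcd([33, 45, 33]) = 3
New gcd = gcd(g_others, new_val) = gcd(3, 69) = 3

Answer: 3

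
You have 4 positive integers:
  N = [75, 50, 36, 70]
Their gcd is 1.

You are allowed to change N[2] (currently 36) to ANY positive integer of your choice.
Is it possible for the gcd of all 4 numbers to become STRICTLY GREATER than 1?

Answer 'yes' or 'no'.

Current gcd = 1
gcd of all OTHER numbers (without N[2]=36): gcd([75, 50, 70]) = 5
The new gcd after any change is gcd(5, new_value).
This can be at most 5.
Since 5 > old gcd 1, the gcd CAN increase (e.g., set N[2] = 5).

Answer: yes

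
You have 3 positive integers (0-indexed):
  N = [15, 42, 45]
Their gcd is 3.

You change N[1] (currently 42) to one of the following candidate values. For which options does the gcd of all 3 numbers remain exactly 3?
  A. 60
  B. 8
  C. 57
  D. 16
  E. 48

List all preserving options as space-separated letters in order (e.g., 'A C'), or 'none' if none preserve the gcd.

Answer: C E

Derivation:
Old gcd = 3; gcd of others (without N[1]) = 15
New gcd for candidate v: gcd(15, v). Preserves old gcd iff gcd(15, v) = 3.
  Option A: v=60, gcd(15,60)=15 -> changes
  Option B: v=8, gcd(15,8)=1 -> changes
  Option C: v=57, gcd(15,57)=3 -> preserves
  Option D: v=16, gcd(15,16)=1 -> changes
  Option E: v=48, gcd(15,48)=3 -> preserves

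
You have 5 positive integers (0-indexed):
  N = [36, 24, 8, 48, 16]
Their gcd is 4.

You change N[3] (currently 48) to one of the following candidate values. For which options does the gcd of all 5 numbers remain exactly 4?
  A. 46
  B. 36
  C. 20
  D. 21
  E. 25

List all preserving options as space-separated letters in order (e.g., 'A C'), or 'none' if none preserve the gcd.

Answer: B C

Derivation:
Old gcd = 4; gcd of others (without N[3]) = 4
New gcd for candidate v: gcd(4, v). Preserves old gcd iff gcd(4, v) = 4.
  Option A: v=46, gcd(4,46)=2 -> changes
  Option B: v=36, gcd(4,36)=4 -> preserves
  Option C: v=20, gcd(4,20)=4 -> preserves
  Option D: v=21, gcd(4,21)=1 -> changes
  Option E: v=25, gcd(4,25)=1 -> changes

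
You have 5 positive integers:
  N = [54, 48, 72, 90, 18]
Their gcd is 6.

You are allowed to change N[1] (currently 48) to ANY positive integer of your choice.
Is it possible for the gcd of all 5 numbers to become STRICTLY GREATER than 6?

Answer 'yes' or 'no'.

Answer: yes

Derivation:
Current gcd = 6
gcd of all OTHER numbers (without N[1]=48): gcd([54, 72, 90, 18]) = 18
The new gcd after any change is gcd(18, new_value).
This can be at most 18.
Since 18 > old gcd 6, the gcd CAN increase (e.g., set N[1] = 18).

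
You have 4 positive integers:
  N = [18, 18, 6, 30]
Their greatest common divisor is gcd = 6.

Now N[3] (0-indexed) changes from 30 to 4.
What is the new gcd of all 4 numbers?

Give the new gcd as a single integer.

Answer: 2

Derivation:
Numbers: [18, 18, 6, 30], gcd = 6
Change: index 3, 30 -> 4
gcd of the OTHER numbers (without index 3): gcd([18, 18, 6]) = 6
New gcd = gcd(g_others, new_val) = gcd(6, 4) = 2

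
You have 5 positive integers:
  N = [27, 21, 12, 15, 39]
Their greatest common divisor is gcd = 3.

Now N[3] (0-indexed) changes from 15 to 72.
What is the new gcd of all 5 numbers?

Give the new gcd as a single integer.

Numbers: [27, 21, 12, 15, 39], gcd = 3
Change: index 3, 15 -> 72
gcd of the OTHER numbers (without index 3): gcd([27, 21, 12, 39]) = 3
New gcd = gcd(g_others, new_val) = gcd(3, 72) = 3

Answer: 3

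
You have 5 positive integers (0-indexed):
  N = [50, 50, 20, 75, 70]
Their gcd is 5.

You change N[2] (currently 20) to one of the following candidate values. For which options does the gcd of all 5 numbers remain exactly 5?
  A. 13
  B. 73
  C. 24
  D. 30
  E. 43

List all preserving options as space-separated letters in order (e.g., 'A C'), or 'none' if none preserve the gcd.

Answer: D

Derivation:
Old gcd = 5; gcd of others (without N[2]) = 5
New gcd for candidate v: gcd(5, v). Preserves old gcd iff gcd(5, v) = 5.
  Option A: v=13, gcd(5,13)=1 -> changes
  Option B: v=73, gcd(5,73)=1 -> changes
  Option C: v=24, gcd(5,24)=1 -> changes
  Option D: v=30, gcd(5,30)=5 -> preserves
  Option E: v=43, gcd(5,43)=1 -> changes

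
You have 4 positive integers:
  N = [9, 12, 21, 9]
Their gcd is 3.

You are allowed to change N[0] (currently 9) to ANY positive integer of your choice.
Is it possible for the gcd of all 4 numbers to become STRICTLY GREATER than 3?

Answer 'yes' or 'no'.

Current gcd = 3
gcd of all OTHER numbers (without N[0]=9): gcd([12, 21, 9]) = 3
The new gcd after any change is gcd(3, new_value).
This can be at most 3.
Since 3 = old gcd 3, the gcd can only stay the same or decrease.

Answer: no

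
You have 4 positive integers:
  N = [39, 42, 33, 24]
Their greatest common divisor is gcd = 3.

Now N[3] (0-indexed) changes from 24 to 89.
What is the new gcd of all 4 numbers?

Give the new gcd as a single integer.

Numbers: [39, 42, 33, 24], gcd = 3
Change: index 3, 24 -> 89
gcd of the OTHER numbers (without index 3): gcd([39, 42, 33]) = 3
New gcd = gcd(g_others, new_val) = gcd(3, 89) = 1

Answer: 1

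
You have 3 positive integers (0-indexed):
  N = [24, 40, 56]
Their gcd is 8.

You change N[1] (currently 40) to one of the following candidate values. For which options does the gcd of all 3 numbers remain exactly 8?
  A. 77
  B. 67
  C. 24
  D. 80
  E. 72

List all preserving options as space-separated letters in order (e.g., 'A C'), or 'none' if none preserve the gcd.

Answer: C D E

Derivation:
Old gcd = 8; gcd of others (without N[1]) = 8
New gcd for candidate v: gcd(8, v). Preserves old gcd iff gcd(8, v) = 8.
  Option A: v=77, gcd(8,77)=1 -> changes
  Option B: v=67, gcd(8,67)=1 -> changes
  Option C: v=24, gcd(8,24)=8 -> preserves
  Option D: v=80, gcd(8,80)=8 -> preserves
  Option E: v=72, gcd(8,72)=8 -> preserves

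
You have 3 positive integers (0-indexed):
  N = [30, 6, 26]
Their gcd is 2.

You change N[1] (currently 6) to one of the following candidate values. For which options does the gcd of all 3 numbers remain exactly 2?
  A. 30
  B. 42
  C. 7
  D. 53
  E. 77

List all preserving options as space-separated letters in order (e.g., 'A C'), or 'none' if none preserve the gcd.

Answer: A B

Derivation:
Old gcd = 2; gcd of others (without N[1]) = 2
New gcd for candidate v: gcd(2, v). Preserves old gcd iff gcd(2, v) = 2.
  Option A: v=30, gcd(2,30)=2 -> preserves
  Option B: v=42, gcd(2,42)=2 -> preserves
  Option C: v=7, gcd(2,7)=1 -> changes
  Option D: v=53, gcd(2,53)=1 -> changes
  Option E: v=77, gcd(2,77)=1 -> changes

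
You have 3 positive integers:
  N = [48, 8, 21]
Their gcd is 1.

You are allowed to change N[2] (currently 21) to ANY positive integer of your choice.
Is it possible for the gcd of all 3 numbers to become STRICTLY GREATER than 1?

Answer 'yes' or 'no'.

Current gcd = 1
gcd of all OTHER numbers (without N[2]=21): gcd([48, 8]) = 8
The new gcd after any change is gcd(8, new_value).
This can be at most 8.
Since 8 > old gcd 1, the gcd CAN increase (e.g., set N[2] = 8).

Answer: yes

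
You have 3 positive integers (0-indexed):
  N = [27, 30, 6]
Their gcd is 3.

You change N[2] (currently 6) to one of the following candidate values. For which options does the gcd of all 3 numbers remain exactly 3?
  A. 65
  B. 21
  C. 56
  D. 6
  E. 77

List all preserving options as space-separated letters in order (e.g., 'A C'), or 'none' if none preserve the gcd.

Answer: B D

Derivation:
Old gcd = 3; gcd of others (without N[2]) = 3
New gcd for candidate v: gcd(3, v). Preserves old gcd iff gcd(3, v) = 3.
  Option A: v=65, gcd(3,65)=1 -> changes
  Option B: v=21, gcd(3,21)=3 -> preserves
  Option C: v=56, gcd(3,56)=1 -> changes
  Option D: v=6, gcd(3,6)=3 -> preserves
  Option E: v=77, gcd(3,77)=1 -> changes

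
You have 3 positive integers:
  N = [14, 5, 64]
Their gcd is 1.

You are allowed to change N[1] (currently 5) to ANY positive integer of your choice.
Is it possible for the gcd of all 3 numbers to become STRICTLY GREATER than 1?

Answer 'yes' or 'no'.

Current gcd = 1
gcd of all OTHER numbers (without N[1]=5): gcd([14, 64]) = 2
The new gcd after any change is gcd(2, new_value).
This can be at most 2.
Since 2 > old gcd 1, the gcd CAN increase (e.g., set N[1] = 2).

Answer: yes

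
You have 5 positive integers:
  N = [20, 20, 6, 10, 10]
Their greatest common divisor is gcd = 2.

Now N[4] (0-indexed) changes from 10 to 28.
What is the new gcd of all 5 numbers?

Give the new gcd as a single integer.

Answer: 2

Derivation:
Numbers: [20, 20, 6, 10, 10], gcd = 2
Change: index 4, 10 -> 28
gcd of the OTHER numbers (without index 4): gcd([20, 20, 6, 10]) = 2
New gcd = gcd(g_others, new_val) = gcd(2, 28) = 2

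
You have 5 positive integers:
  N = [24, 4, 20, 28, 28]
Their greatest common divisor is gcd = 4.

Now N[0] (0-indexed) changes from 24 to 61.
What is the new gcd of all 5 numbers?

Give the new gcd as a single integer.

Answer: 1

Derivation:
Numbers: [24, 4, 20, 28, 28], gcd = 4
Change: index 0, 24 -> 61
gcd of the OTHER numbers (without index 0): gcd([4, 20, 28, 28]) = 4
New gcd = gcd(g_others, new_val) = gcd(4, 61) = 1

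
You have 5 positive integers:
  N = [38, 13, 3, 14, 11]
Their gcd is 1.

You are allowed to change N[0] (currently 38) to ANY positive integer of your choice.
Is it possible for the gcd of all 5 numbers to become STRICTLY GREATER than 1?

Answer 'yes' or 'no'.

Current gcd = 1
gcd of all OTHER numbers (without N[0]=38): gcd([13, 3, 14, 11]) = 1
The new gcd after any change is gcd(1, new_value).
This can be at most 1.
Since 1 = old gcd 1, the gcd can only stay the same or decrease.

Answer: no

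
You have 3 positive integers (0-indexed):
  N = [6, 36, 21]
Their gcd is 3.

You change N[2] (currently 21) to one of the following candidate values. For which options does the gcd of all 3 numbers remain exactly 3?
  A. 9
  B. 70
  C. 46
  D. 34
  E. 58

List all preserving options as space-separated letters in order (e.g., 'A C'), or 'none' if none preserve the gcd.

Answer: A

Derivation:
Old gcd = 3; gcd of others (without N[2]) = 6
New gcd for candidate v: gcd(6, v). Preserves old gcd iff gcd(6, v) = 3.
  Option A: v=9, gcd(6,9)=3 -> preserves
  Option B: v=70, gcd(6,70)=2 -> changes
  Option C: v=46, gcd(6,46)=2 -> changes
  Option D: v=34, gcd(6,34)=2 -> changes
  Option E: v=58, gcd(6,58)=2 -> changes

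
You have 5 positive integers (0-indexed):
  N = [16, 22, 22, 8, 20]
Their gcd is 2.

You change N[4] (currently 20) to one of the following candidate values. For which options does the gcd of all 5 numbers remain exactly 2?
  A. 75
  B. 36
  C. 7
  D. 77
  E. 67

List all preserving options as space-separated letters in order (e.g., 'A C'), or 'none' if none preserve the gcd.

Answer: B

Derivation:
Old gcd = 2; gcd of others (without N[4]) = 2
New gcd for candidate v: gcd(2, v). Preserves old gcd iff gcd(2, v) = 2.
  Option A: v=75, gcd(2,75)=1 -> changes
  Option B: v=36, gcd(2,36)=2 -> preserves
  Option C: v=7, gcd(2,7)=1 -> changes
  Option D: v=77, gcd(2,77)=1 -> changes
  Option E: v=67, gcd(2,67)=1 -> changes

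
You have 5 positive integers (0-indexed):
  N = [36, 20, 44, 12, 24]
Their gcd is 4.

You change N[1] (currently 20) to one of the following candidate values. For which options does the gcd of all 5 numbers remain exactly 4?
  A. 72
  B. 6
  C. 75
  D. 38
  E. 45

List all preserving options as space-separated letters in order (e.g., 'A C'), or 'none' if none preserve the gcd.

Old gcd = 4; gcd of others (without N[1]) = 4
New gcd for candidate v: gcd(4, v). Preserves old gcd iff gcd(4, v) = 4.
  Option A: v=72, gcd(4,72)=4 -> preserves
  Option B: v=6, gcd(4,6)=2 -> changes
  Option C: v=75, gcd(4,75)=1 -> changes
  Option D: v=38, gcd(4,38)=2 -> changes
  Option E: v=45, gcd(4,45)=1 -> changes

Answer: A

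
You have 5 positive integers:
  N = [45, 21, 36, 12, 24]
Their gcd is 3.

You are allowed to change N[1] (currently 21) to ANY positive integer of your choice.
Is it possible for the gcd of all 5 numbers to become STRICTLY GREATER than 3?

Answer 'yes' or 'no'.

Answer: no

Derivation:
Current gcd = 3
gcd of all OTHER numbers (without N[1]=21): gcd([45, 36, 12, 24]) = 3
The new gcd after any change is gcd(3, new_value).
This can be at most 3.
Since 3 = old gcd 3, the gcd can only stay the same or decrease.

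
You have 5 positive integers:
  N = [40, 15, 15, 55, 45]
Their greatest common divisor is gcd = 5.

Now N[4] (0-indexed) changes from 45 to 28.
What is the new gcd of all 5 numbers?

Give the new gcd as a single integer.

Numbers: [40, 15, 15, 55, 45], gcd = 5
Change: index 4, 45 -> 28
gcd of the OTHER numbers (without index 4): gcd([40, 15, 15, 55]) = 5
New gcd = gcd(g_others, new_val) = gcd(5, 28) = 1

Answer: 1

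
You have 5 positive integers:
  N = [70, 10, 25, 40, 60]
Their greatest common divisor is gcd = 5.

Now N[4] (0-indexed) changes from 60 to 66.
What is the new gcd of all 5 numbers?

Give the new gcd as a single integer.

Numbers: [70, 10, 25, 40, 60], gcd = 5
Change: index 4, 60 -> 66
gcd of the OTHER numbers (without index 4): gcd([70, 10, 25, 40]) = 5
New gcd = gcd(g_others, new_val) = gcd(5, 66) = 1

Answer: 1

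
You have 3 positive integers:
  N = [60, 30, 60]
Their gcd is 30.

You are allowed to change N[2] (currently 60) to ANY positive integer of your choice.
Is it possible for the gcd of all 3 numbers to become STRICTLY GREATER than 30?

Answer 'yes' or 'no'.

Answer: no

Derivation:
Current gcd = 30
gcd of all OTHER numbers (without N[2]=60): gcd([60, 30]) = 30
The new gcd after any change is gcd(30, new_value).
This can be at most 30.
Since 30 = old gcd 30, the gcd can only stay the same or decrease.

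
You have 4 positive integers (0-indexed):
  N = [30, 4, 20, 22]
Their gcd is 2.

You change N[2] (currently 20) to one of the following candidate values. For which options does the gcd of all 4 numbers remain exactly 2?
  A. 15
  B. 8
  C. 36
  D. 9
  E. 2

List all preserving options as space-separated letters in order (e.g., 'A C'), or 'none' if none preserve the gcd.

Old gcd = 2; gcd of others (without N[2]) = 2
New gcd for candidate v: gcd(2, v). Preserves old gcd iff gcd(2, v) = 2.
  Option A: v=15, gcd(2,15)=1 -> changes
  Option B: v=8, gcd(2,8)=2 -> preserves
  Option C: v=36, gcd(2,36)=2 -> preserves
  Option D: v=9, gcd(2,9)=1 -> changes
  Option E: v=2, gcd(2,2)=2 -> preserves

Answer: B C E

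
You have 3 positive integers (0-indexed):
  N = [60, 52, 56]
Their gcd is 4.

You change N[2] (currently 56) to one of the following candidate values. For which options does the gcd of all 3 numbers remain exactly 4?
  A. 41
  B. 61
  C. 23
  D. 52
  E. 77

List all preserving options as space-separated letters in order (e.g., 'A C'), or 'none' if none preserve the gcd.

Old gcd = 4; gcd of others (without N[2]) = 4
New gcd for candidate v: gcd(4, v). Preserves old gcd iff gcd(4, v) = 4.
  Option A: v=41, gcd(4,41)=1 -> changes
  Option B: v=61, gcd(4,61)=1 -> changes
  Option C: v=23, gcd(4,23)=1 -> changes
  Option D: v=52, gcd(4,52)=4 -> preserves
  Option E: v=77, gcd(4,77)=1 -> changes

Answer: D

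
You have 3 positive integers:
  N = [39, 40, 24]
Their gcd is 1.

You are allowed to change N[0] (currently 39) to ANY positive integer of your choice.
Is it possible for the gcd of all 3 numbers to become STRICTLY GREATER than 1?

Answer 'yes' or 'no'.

Current gcd = 1
gcd of all OTHER numbers (without N[0]=39): gcd([40, 24]) = 8
The new gcd after any change is gcd(8, new_value).
This can be at most 8.
Since 8 > old gcd 1, the gcd CAN increase (e.g., set N[0] = 8).

Answer: yes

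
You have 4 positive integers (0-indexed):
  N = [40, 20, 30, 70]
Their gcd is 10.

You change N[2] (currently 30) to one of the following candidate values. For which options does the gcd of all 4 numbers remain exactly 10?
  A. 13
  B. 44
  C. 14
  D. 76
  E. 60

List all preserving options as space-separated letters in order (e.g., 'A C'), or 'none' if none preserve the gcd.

Old gcd = 10; gcd of others (without N[2]) = 10
New gcd for candidate v: gcd(10, v). Preserves old gcd iff gcd(10, v) = 10.
  Option A: v=13, gcd(10,13)=1 -> changes
  Option B: v=44, gcd(10,44)=2 -> changes
  Option C: v=14, gcd(10,14)=2 -> changes
  Option D: v=76, gcd(10,76)=2 -> changes
  Option E: v=60, gcd(10,60)=10 -> preserves

Answer: E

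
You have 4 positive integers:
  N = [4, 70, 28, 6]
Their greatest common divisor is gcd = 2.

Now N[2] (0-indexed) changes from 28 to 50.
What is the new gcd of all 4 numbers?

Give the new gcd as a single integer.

Numbers: [4, 70, 28, 6], gcd = 2
Change: index 2, 28 -> 50
gcd of the OTHER numbers (without index 2): gcd([4, 70, 6]) = 2
New gcd = gcd(g_others, new_val) = gcd(2, 50) = 2

Answer: 2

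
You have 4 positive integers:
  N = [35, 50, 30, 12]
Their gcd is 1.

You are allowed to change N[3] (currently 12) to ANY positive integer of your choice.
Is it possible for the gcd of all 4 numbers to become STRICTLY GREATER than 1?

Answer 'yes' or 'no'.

Current gcd = 1
gcd of all OTHER numbers (without N[3]=12): gcd([35, 50, 30]) = 5
The new gcd after any change is gcd(5, new_value).
This can be at most 5.
Since 5 > old gcd 1, the gcd CAN increase (e.g., set N[3] = 5).

Answer: yes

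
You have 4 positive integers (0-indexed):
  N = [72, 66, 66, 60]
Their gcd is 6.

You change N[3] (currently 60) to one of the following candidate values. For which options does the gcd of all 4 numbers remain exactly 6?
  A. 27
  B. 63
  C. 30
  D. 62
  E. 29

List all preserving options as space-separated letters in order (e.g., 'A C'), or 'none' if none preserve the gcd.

Answer: C

Derivation:
Old gcd = 6; gcd of others (without N[3]) = 6
New gcd for candidate v: gcd(6, v). Preserves old gcd iff gcd(6, v) = 6.
  Option A: v=27, gcd(6,27)=3 -> changes
  Option B: v=63, gcd(6,63)=3 -> changes
  Option C: v=30, gcd(6,30)=6 -> preserves
  Option D: v=62, gcd(6,62)=2 -> changes
  Option E: v=29, gcd(6,29)=1 -> changes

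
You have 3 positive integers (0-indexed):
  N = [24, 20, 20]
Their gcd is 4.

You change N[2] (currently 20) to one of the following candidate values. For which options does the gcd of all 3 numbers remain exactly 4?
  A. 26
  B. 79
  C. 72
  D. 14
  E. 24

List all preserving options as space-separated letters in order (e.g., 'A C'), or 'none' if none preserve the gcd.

Old gcd = 4; gcd of others (without N[2]) = 4
New gcd for candidate v: gcd(4, v). Preserves old gcd iff gcd(4, v) = 4.
  Option A: v=26, gcd(4,26)=2 -> changes
  Option B: v=79, gcd(4,79)=1 -> changes
  Option C: v=72, gcd(4,72)=4 -> preserves
  Option D: v=14, gcd(4,14)=2 -> changes
  Option E: v=24, gcd(4,24)=4 -> preserves

Answer: C E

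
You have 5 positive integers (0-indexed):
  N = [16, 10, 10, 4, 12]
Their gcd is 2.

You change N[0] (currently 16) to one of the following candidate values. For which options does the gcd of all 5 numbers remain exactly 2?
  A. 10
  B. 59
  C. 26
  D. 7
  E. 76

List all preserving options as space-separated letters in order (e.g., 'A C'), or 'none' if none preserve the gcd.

Old gcd = 2; gcd of others (without N[0]) = 2
New gcd for candidate v: gcd(2, v). Preserves old gcd iff gcd(2, v) = 2.
  Option A: v=10, gcd(2,10)=2 -> preserves
  Option B: v=59, gcd(2,59)=1 -> changes
  Option C: v=26, gcd(2,26)=2 -> preserves
  Option D: v=7, gcd(2,7)=1 -> changes
  Option E: v=76, gcd(2,76)=2 -> preserves

Answer: A C E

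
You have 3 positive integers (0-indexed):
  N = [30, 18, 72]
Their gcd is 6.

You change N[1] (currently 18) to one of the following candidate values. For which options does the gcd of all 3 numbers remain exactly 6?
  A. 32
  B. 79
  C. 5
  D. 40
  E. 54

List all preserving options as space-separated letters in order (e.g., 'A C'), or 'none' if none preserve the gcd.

Old gcd = 6; gcd of others (without N[1]) = 6
New gcd for candidate v: gcd(6, v). Preserves old gcd iff gcd(6, v) = 6.
  Option A: v=32, gcd(6,32)=2 -> changes
  Option B: v=79, gcd(6,79)=1 -> changes
  Option C: v=5, gcd(6,5)=1 -> changes
  Option D: v=40, gcd(6,40)=2 -> changes
  Option E: v=54, gcd(6,54)=6 -> preserves

Answer: E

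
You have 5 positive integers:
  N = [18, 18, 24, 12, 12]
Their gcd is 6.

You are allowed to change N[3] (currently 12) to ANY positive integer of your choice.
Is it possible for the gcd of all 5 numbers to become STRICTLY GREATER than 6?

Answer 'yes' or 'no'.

Current gcd = 6
gcd of all OTHER numbers (without N[3]=12): gcd([18, 18, 24, 12]) = 6
The new gcd after any change is gcd(6, new_value).
This can be at most 6.
Since 6 = old gcd 6, the gcd can only stay the same or decrease.

Answer: no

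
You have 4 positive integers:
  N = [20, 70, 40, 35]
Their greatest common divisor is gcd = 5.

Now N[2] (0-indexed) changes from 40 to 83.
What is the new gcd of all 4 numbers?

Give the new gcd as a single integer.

Answer: 1

Derivation:
Numbers: [20, 70, 40, 35], gcd = 5
Change: index 2, 40 -> 83
gcd of the OTHER numbers (without index 2): gcd([20, 70, 35]) = 5
New gcd = gcd(g_others, new_val) = gcd(5, 83) = 1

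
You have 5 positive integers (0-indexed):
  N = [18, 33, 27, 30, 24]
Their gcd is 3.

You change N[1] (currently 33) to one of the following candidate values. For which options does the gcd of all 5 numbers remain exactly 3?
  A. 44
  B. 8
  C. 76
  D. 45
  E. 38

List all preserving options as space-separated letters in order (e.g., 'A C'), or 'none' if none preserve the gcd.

Old gcd = 3; gcd of others (without N[1]) = 3
New gcd for candidate v: gcd(3, v). Preserves old gcd iff gcd(3, v) = 3.
  Option A: v=44, gcd(3,44)=1 -> changes
  Option B: v=8, gcd(3,8)=1 -> changes
  Option C: v=76, gcd(3,76)=1 -> changes
  Option D: v=45, gcd(3,45)=3 -> preserves
  Option E: v=38, gcd(3,38)=1 -> changes

Answer: D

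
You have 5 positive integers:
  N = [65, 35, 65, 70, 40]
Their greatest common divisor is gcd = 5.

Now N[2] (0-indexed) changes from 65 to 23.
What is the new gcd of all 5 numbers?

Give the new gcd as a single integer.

Answer: 1

Derivation:
Numbers: [65, 35, 65, 70, 40], gcd = 5
Change: index 2, 65 -> 23
gcd of the OTHER numbers (without index 2): gcd([65, 35, 70, 40]) = 5
New gcd = gcd(g_others, new_val) = gcd(5, 23) = 1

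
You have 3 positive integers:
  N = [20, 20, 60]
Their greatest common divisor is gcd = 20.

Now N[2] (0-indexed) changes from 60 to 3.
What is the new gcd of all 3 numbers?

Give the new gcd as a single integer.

Answer: 1

Derivation:
Numbers: [20, 20, 60], gcd = 20
Change: index 2, 60 -> 3
gcd of the OTHER numbers (without index 2): gcd([20, 20]) = 20
New gcd = gcd(g_others, new_val) = gcd(20, 3) = 1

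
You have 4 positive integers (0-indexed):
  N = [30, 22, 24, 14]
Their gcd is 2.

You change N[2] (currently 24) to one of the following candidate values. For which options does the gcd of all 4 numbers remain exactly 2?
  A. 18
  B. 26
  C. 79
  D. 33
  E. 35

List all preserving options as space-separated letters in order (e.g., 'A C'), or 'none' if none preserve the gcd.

Answer: A B

Derivation:
Old gcd = 2; gcd of others (without N[2]) = 2
New gcd for candidate v: gcd(2, v). Preserves old gcd iff gcd(2, v) = 2.
  Option A: v=18, gcd(2,18)=2 -> preserves
  Option B: v=26, gcd(2,26)=2 -> preserves
  Option C: v=79, gcd(2,79)=1 -> changes
  Option D: v=33, gcd(2,33)=1 -> changes
  Option E: v=35, gcd(2,35)=1 -> changes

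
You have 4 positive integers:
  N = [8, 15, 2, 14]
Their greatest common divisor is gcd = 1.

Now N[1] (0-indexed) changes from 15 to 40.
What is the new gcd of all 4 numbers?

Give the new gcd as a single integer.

Numbers: [8, 15, 2, 14], gcd = 1
Change: index 1, 15 -> 40
gcd of the OTHER numbers (without index 1): gcd([8, 2, 14]) = 2
New gcd = gcd(g_others, new_val) = gcd(2, 40) = 2

Answer: 2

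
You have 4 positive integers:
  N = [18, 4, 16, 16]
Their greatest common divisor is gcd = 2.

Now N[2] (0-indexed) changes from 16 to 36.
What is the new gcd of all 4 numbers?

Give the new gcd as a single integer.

Answer: 2

Derivation:
Numbers: [18, 4, 16, 16], gcd = 2
Change: index 2, 16 -> 36
gcd of the OTHER numbers (without index 2): gcd([18, 4, 16]) = 2
New gcd = gcd(g_others, new_val) = gcd(2, 36) = 2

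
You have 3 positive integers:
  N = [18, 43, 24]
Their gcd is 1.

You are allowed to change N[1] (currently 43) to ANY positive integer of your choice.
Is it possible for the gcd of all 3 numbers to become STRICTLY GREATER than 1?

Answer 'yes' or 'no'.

Answer: yes

Derivation:
Current gcd = 1
gcd of all OTHER numbers (without N[1]=43): gcd([18, 24]) = 6
The new gcd after any change is gcd(6, new_value).
This can be at most 6.
Since 6 > old gcd 1, the gcd CAN increase (e.g., set N[1] = 6).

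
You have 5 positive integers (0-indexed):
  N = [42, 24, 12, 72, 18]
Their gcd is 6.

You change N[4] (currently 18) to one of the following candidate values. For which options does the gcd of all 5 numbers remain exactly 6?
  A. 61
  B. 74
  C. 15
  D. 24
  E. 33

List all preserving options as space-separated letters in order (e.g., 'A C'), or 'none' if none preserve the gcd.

Old gcd = 6; gcd of others (without N[4]) = 6
New gcd for candidate v: gcd(6, v). Preserves old gcd iff gcd(6, v) = 6.
  Option A: v=61, gcd(6,61)=1 -> changes
  Option B: v=74, gcd(6,74)=2 -> changes
  Option C: v=15, gcd(6,15)=3 -> changes
  Option D: v=24, gcd(6,24)=6 -> preserves
  Option E: v=33, gcd(6,33)=3 -> changes

Answer: D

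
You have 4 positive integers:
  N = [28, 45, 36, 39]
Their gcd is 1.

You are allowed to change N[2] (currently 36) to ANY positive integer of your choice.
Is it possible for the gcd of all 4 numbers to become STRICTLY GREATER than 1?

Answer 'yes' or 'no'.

Answer: no

Derivation:
Current gcd = 1
gcd of all OTHER numbers (without N[2]=36): gcd([28, 45, 39]) = 1
The new gcd after any change is gcd(1, new_value).
This can be at most 1.
Since 1 = old gcd 1, the gcd can only stay the same or decrease.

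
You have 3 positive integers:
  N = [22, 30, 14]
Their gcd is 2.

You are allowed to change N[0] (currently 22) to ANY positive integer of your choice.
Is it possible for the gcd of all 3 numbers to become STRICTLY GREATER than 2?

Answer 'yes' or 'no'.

Current gcd = 2
gcd of all OTHER numbers (without N[0]=22): gcd([30, 14]) = 2
The new gcd after any change is gcd(2, new_value).
This can be at most 2.
Since 2 = old gcd 2, the gcd can only stay the same or decrease.

Answer: no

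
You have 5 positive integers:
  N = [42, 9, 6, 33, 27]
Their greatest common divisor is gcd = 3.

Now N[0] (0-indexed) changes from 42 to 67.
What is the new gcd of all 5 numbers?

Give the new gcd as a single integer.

Answer: 1

Derivation:
Numbers: [42, 9, 6, 33, 27], gcd = 3
Change: index 0, 42 -> 67
gcd of the OTHER numbers (without index 0): gcd([9, 6, 33, 27]) = 3
New gcd = gcd(g_others, new_val) = gcd(3, 67) = 1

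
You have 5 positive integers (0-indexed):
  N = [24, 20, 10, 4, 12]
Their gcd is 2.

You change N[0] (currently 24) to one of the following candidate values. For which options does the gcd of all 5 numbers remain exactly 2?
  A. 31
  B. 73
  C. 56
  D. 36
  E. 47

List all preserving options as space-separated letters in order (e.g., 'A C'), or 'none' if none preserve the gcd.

Answer: C D

Derivation:
Old gcd = 2; gcd of others (without N[0]) = 2
New gcd for candidate v: gcd(2, v). Preserves old gcd iff gcd(2, v) = 2.
  Option A: v=31, gcd(2,31)=1 -> changes
  Option B: v=73, gcd(2,73)=1 -> changes
  Option C: v=56, gcd(2,56)=2 -> preserves
  Option D: v=36, gcd(2,36)=2 -> preserves
  Option E: v=47, gcd(2,47)=1 -> changes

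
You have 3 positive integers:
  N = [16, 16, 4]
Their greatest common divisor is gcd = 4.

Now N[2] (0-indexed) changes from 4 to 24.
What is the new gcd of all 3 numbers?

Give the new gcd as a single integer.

Answer: 8

Derivation:
Numbers: [16, 16, 4], gcd = 4
Change: index 2, 4 -> 24
gcd of the OTHER numbers (without index 2): gcd([16, 16]) = 16
New gcd = gcd(g_others, new_val) = gcd(16, 24) = 8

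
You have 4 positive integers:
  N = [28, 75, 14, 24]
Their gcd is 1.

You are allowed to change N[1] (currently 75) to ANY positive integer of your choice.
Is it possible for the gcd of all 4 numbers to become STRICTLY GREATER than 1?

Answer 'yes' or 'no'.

Current gcd = 1
gcd of all OTHER numbers (without N[1]=75): gcd([28, 14, 24]) = 2
The new gcd after any change is gcd(2, new_value).
This can be at most 2.
Since 2 > old gcd 1, the gcd CAN increase (e.g., set N[1] = 2).

Answer: yes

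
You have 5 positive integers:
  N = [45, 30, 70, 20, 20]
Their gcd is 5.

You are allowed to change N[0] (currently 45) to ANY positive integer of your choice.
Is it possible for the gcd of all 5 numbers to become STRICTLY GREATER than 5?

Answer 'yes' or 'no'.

Current gcd = 5
gcd of all OTHER numbers (without N[0]=45): gcd([30, 70, 20, 20]) = 10
The new gcd after any change is gcd(10, new_value).
This can be at most 10.
Since 10 > old gcd 5, the gcd CAN increase (e.g., set N[0] = 10).

Answer: yes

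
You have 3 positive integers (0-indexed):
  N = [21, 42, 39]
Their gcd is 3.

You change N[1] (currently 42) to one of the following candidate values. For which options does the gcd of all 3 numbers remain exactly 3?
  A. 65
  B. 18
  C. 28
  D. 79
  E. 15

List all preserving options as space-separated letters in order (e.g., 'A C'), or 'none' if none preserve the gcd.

Old gcd = 3; gcd of others (without N[1]) = 3
New gcd for candidate v: gcd(3, v). Preserves old gcd iff gcd(3, v) = 3.
  Option A: v=65, gcd(3,65)=1 -> changes
  Option B: v=18, gcd(3,18)=3 -> preserves
  Option C: v=28, gcd(3,28)=1 -> changes
  Option D: v=79, gcd(3,79)=1 -> changes
  Option E: v=15, gcd(3,15)=3 -> preserves

Answer: B E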